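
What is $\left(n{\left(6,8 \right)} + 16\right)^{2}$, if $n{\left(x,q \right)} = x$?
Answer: $484$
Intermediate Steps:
$\left(n{\left(6,8 \right)} + 16\right)^{2} = \left(6 + 16\right)^{2} = 22^{2} = 484$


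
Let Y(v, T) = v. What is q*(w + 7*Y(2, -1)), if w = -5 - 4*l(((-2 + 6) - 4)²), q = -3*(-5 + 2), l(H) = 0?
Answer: 81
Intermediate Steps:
q = 9 (q = -3*(-3) = 9)
w = -5 (w = -5 - 4*0 = -5 + 0 = -5)
q*(w + 7*Y(2, -1)) = 9*(-5 + 7*2) = 9*(-5 + 14) = 9*9 = 81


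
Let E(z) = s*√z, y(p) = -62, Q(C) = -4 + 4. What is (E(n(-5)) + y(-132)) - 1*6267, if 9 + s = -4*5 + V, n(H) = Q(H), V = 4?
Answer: -6329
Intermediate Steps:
Q(C) = 0
n(H) = 0
s = -25 (s = -9 + (-4*5 + 4) = -9 + (-20 + 4) = -9 - 16 = -25)
E(z) = -25*√z
(E(n(-5)) + y(-132)) - 1*6267 = (-25*√0 - 62) - 1*6267 = (-25*0 - 62) - 6267 = (0 - 62) - 6267 = -62 - 6267 = -6329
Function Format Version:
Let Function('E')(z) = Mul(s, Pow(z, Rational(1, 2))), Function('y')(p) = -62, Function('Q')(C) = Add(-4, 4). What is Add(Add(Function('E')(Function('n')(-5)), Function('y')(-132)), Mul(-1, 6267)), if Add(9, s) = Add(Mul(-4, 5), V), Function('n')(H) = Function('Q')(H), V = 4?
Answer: -6329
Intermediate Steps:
Function('Q')(C) = 0
Function('n')(H) = 0
s = -25 (s = Add(-9, Add(Mul(-4, 5), 4)) = Add(-9, Add(-20, 4)) = Add(-9, -16) = -25)
Function('E')(z) = Mul(-25, Pow(z, Rational(1, 2)))
Add(Add(Function('E')(Function('n')(-5)), Function('y')(-132)), Mul(-1, 6267)) = Add(Add(Mul(-25, Pow(0, Rational(1, 2))), -62), Mul(-1, 6267)) = Add(Add(Mul(-25, 0), -62), -6267) = Add(Add(0, -62), -6267) = Add(-62, -6267) = -6329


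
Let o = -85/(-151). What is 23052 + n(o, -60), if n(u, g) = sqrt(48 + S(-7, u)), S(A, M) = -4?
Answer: 23052 + 2*sqrt(11) ≈ 23059.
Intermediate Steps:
o = 85/151 (o = -85*(-1/151) = 85/151 ≈ 0.56291)
n(u, g) = 2*sqrt(11) (n(u, g) = sqrt(48 - 4) = sqrt(44) = 2*sqrt(11))
23052 + n(o, -60) = 23052 + 2*sqrt(11)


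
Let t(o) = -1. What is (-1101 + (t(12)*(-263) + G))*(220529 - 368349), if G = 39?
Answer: 118108180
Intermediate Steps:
(-1101 + (t(12)*(-263) + G))*(220529 - 368349) = (-1101 + (-1*(-263) + 39))*(220529 - 368349) = (-1101 + (263 + 39))*(-147820) = (-1101 + 302)*(-147820) = -799*(-147820) = 118108180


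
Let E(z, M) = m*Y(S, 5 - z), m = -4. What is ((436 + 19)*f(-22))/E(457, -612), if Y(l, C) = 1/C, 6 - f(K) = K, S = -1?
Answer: 1439620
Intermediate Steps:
f(K) = 6 - K
E(z, M) = -4/(5 - z)
((436 + 19)*f(-22))/E(457, -612) = ((436 + 19)*(6 - 1*(-22)))/((4/(-5 + 457))) = (455*(6 + 22))/((4/452)) = (455*28)/((4*(1/452))) = 12740/(1/113) = 12740*113 = 1439620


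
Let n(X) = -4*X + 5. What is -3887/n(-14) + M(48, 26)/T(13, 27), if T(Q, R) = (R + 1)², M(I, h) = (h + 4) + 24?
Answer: -1522057/23912 ≈ -63.652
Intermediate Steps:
M(I, h) = 28 + h (M(I, h) = (4 + h) + 24 = 28 + h)
n(X) = 5 - 4*X
T(Q, R) = (1 + R)²
-3887/n(-14) + M(48, 26)/T(13, 27) = -3887/(5 - 4*(-14)) + (28 + 26)/((1 + 27)²) = -3887/(5 + 56) + 54/(28²) = -3887/61 + 54/784 = -3887*1/61 + 54*(1/784) = -3887/61 + 27/392 = -1522057/23912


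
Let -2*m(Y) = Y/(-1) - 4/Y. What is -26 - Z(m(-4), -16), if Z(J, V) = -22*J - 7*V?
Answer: -193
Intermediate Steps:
m(Y) = Y/2 + 2/Y (m(Y) = -(Y/(-1) - 4/Y)/2 = -(Y*(-1) - 4/Y)/2 = -(-Y - 4/Y)/2 = Y/2 + 2/Y)
-26 - Z(m(-4), -16) = -26 - (-22*((½)*(-4) + 2/(-4)) - 7*(-16)) = -26 - (-22*(-2 + 2*(-¼)) + 112) = -26 - (-22*(-2 - ½) + 112) = -26 - (-22*(-5/2) + 112) = -26 - (55 + 112) = -26 - 1*167 = -26 - 167 = -193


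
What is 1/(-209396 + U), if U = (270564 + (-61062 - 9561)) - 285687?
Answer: -1/295142 ≈ -3.3882e-6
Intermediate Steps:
U = -85746 (U = (270564 - 70623) - 285687 = 199941 - 285687 = -85746)
1/(-209396 + U) = 1/(-209396 - 85746) = 1/(-295142) = -1/295142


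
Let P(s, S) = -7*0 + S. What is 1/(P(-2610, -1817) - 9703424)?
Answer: -1/9705241 ≈ -1.0304e-7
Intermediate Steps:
P(s, S) = S (P(s, S) = 0 + S = S)
1/(P(-2610, -1817) - 9703424) = 1/(-1817 - 9703424) = 1/(-9705241) = -1/9705241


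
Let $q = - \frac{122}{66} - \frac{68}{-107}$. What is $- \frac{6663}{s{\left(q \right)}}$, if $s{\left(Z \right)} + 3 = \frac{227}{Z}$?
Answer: $\frac{9512543}{271462} \approx 35.042$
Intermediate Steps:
$q = - \frac{4283}{3531}$ ($q = \left(-122\right) \frac{1}{66} - - \frac{68}{107} = - \frac{61}{33} + \frac{68}{107} = - \frac{4283}{3531} \approx -1.213$)
$s{\left(Z \right)} = -3 + \frac{227}{Z}$
$- \frac{6663}{s{\left(q \right)}} = - \frac{6663}{-3 + \frac{227}{- \frac{4283}{3531}}} = - \frac{6663}{-3 + 227 \left(- \frac{3531}{4283}\right)} = - \frac{6663}{-3 - \frac{801537}{4283}} = - \frac{6663}{- \frac{814386}{4283}} = \left(-6663\right) \left(- \frac{4283}{814386}\right) = \frac{9512543}{271462}$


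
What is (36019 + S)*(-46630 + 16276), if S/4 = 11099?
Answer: -2440916910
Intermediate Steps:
S = 44396 (S = 4*11099 = 44396)
(36019 + S)*(-46630 + 16276) = (36019 + 44396)*(-46630 + 16276) = 80415*(-30354) = -2440916910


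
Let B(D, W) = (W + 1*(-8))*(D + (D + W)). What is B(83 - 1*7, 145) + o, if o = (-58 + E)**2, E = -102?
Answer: 66289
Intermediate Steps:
B(D, W) = (-8 + W)*(W + 2*D) (B(D, W) = (W - 8)*(W + 2*D) = (-8 + W)*(W + 2*D))
o = 25600 (o = (-58 - 102)**2 = (-160)**2 = 25600)
B(83 - 1*7, 145) + o = (145**2 - 16*(83 - 1*7) - 8*145 + 2*(83 - 1*7)*145) + 25600 = (21025 - 16*(83 - 7) - 1160 + 2*(83 - 7)*145) + 25600 = (21025 - 16*76 - 1160 + 2*76*145) + 25600 = (21025 - 1216 - 1160 + 22040) + 25600 = 40689 + 25600 = 66289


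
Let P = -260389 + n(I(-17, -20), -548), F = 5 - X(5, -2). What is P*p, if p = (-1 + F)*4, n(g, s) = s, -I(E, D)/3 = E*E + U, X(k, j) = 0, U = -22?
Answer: -4174992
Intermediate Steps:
F = 5 (F = 5 - 1*0 = 5 + 0 = 5)
I(E, D) = 66 - 3*E² (I(E, D) = -3*(E*E - 22) = -3*(E² - 22) = -3*(-22 + E²) = 66 - 3*E²)
P = -260937 (P = -260389 - 548 = -260937)
p = 16 (p = (-1 + 5)*4 = 4*4 = 16)
P*p = -260937*16 = -4174992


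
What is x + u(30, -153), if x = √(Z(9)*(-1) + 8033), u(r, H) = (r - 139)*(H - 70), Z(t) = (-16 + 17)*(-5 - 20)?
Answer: 24307 + √8058 ≈ 24397.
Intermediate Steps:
Z(t) = -25 (Z(t) = 1*(-25) = -25)
u(r, H) = (-139 + r)*(-70 + H)
x = √8058 (x = √(-25*(-1) + 8033) = √(25 + 8033) = √8058 ≈ 89.766)
x + u(30, -153) = √8058 + (9730 - 139*(-153) - 70*30 - 153*30) = √8058 + (9730 + 21267 - 2100 - 4590) = √8058 + 24307 = 24307 + √8058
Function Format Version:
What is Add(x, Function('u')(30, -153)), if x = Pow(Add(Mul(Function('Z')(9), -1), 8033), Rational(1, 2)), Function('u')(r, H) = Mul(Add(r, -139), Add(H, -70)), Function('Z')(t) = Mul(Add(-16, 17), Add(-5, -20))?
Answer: Add(24307, Pow(8058, Rational(1, 2))) ≈ 24397.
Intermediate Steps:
Function('Z')(t) = -25 (Function('Z')(t) = Mul(1, -25) = -25)
Function('u')(r, H) = Mul(Add(-139, r), Add(-70, H))
x = Pow(8058, Rational(1, 2)) (x = Pow(Add(Mul(-25, -1), 8033), Rational(1, 2)) = Pow(Add(25, 8033), Rational(1, 2)) = Pow(8058, Rational(1, 2)) ≈ 89.766)
Add(x, Function('u')(30, -153)) = Add(Pow(8058, Rational(1, 2)), Add(9730, Mul(-139, -153), Mul(-70, 30), Mul(-153, 30))) = Add(Pow(8058, Rational(1, 2)), Add(9730, 21267, -2100, -4590)) = Add(Pow(8058, Rational(1, 2)), 24307) = Add(24307, Pow(8058, Rational(1, 2)))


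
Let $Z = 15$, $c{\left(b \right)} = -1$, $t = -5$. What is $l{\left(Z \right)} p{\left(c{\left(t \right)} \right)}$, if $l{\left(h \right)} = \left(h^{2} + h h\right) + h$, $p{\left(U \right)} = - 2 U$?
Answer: $930$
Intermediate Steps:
$l{\left(h \right)} = h + 2 h^{2}$ ($l{\left(h \right)} = \left(h^{2} + h^{2}\right) + h = 2 h^{2} + h = h + 2 h^{2}$)
$l{\left(Z \right)} p{\left(c{\left(t \right)} \right)} = 15 \left(1 + 2 \cdot 15\right) \left(\left(-2\right) \left(-1\right)\right) = 15 \left(1 + 30\right) 2 = 15 \cdot 31 \cdot 2 = 465 \cdot 2 = 930$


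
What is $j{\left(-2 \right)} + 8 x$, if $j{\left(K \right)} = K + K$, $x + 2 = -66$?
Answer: $-548$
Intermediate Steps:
$x = -68$ ($x = -2 - 66 = -68$)
$j{\left(K \right)} = 2 K$
$j{\left(-2 \right)} + 8 x = 2 \left(-2\right) + 8 \left(-68\right) = -4 - 544 = -548$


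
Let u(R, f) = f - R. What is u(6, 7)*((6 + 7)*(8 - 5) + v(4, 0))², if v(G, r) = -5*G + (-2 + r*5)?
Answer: 289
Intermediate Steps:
v(G, r) = -2 - 5*G + 5*r (v(G, r) = -5*G + (-2 + 5*r) = -2 - 5*G + 5*r)
u(6, 7)*((6 + 7)*(8 - 5) + v(4, 0))² = (7 - 1*6)*((6 + 7)*(8 - 5) + (-2 - 5*4 + 5*0))² = (7 - 6)*(13*3 + (-2 - 20 + 0))² = 1*(39 - 22)² = 1*17² = 1*289 = 289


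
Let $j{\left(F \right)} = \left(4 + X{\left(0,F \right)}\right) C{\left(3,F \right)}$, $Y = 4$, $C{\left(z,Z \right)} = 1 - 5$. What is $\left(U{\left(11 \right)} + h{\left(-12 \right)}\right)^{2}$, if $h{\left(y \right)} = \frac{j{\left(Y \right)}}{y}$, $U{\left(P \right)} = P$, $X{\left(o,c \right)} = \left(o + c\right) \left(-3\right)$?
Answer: $\frac{625}{9} \approx 69.444$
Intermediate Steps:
$C{\left(z,Z \right)} = -4$
$X{\left(o,c \right)} = - 3 c - 3 o$ ($X{\left(o,c \right)} = \left(c + o\right) \left(-3\right) = - 3 c - 3 o$)
$j{\left(F \right)} = -16 + 12 F$ ($j{\left(F \right)} = \left(4 - 3 F\right) \left(-4\right) = -16 + 12 F$)
$h{\left(y \right)} = \frac{32}{y}$ ($h{\left(y \right)} = \frac{-16 + 12 \cdot 4}{y} = \frac{-16 + 48}{y} = \frac{32}{y}$)
$\left(U{\left(11 \right)} + h{\left(-12 \right)}\right)^{2} = \left(11 + \frac{32}{-12}\right)^{2} = \left(11 + 32 \left(- \frac{1}{12}\right)\right)^{2} = \left(11 - \frac{8}{3}\right)^{2} = \left(\frac{25}{3}\right)^{2} = \frac{625}{9}$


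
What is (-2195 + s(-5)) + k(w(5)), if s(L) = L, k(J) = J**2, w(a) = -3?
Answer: -2191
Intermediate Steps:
(-2195 + s(-5)) + k(w(5)) = (-2195 - 5) + (-3)**2 = -2200 + 9 = -2191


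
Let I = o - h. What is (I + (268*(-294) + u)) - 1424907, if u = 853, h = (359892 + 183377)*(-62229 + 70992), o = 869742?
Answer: -4761299351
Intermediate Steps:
h = 4760666247 (h = 543269*8763 = 4760666247)
I = -4759796505 (I = 869742 - 1*4760666247 = 869742 - 4760666247 = -4759796505)
(I + (268*(-294) + u)) - 1424907 = (-4759796505 + (268*(-294) + 853)) - 1424907 = (-4759796505 + (-78792 + 853)) - 1424907 = (-4759796505 - 77939) - 1424907 = -4759874444 - 1424907 = -4761299351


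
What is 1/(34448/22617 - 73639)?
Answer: -22617/1665458815 ≈ -1.3580e-5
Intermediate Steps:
1/(34448/22617 - 73639) = 1/(-1665458815/22617) = -22617/1665458815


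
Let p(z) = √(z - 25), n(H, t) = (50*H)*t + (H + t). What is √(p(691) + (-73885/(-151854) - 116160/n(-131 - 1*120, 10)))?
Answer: √(4249617544208692950 + 9039453532661308428*√74)/1735843074 ≈ 5.2170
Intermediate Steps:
n(H, t) = H + t + 50*H*t (n(H, t) = 50*H*t + (H + t) = H + t + 50*H*t)
p(z) = √(-25 + z)
√(p(691) + (-73885/(-151854) - 116160/n(-131 - 1*120, 10))) = √(√(-25 + 691) + (-73885/(-151854) - 116160/((-131 - 1*120) + 10 + 50*(-131 - 1*120)*10))) = √(√666 + (-73885*(-1/151854) - 116160/((-131 - 120) + 10 + 50*(-131 - 120)*10))) = √(3*√74 + (73885/151854 - 116160/(-251 + 10 + 50*(-251)*10))) = √(3*√74 + (73885/151854 - 116160/(-251 + 10 - 125500))) = √(3*√74 + (73885/151854 - 116160/(-125741))) = √(3*√74 + (73885/151854 - 116160*(-1/125741))) = √(3*√74 + (73885/151854 + 10560/11431)) = √(3*√74 + 2448157675/1735843074) = √(2448157675/1735843074 + 3*√74)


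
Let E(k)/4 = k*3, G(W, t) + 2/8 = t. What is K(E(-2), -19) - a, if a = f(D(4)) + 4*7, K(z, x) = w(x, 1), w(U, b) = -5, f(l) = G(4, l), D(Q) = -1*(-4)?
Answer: -147/4 ≈ -36.750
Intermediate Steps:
D(Q) = 4
G(W, t) = -¼ + t
E(k) = 12*k (E(k) = 4*(k*3) = 4*(3*k) = 12*k)
f(l) = -¼ + l
K(z, x) = -5
a = 127/4 (a = (-¼ + 4) + 4*7 = 15/4 + 28 = 127/4 ≈ 31.750)
K(E(-2), -19) - a = -5 - 1*127/4 = -5 - 127/4 = -147/4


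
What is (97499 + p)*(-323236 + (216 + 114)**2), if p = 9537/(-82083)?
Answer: -571777065538560/27361 ≈ -2.0898e+10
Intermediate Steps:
p = -3179/27361 (p = 9537*(-1/82083) = -3179/27361 ≈ -0.11619)
(97499 + p)*(-323236 + (216 + 114)**2) = (97499 - 3179/27361)*(-323236 + (216 + 114)**2) = 2667666960*(-323236 + 330**2)/27361 = 2667666960*(-323236 + 108900)/27361 = (2667666960/27361)*(-214336) = -571777065538560/27361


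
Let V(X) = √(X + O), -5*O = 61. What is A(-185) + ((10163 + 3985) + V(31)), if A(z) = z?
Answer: 13963 + √470/5 ≈ 13967.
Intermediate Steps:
O = -61/5 (O = -⅕*61 = -61/5 ≈ -12.200)
V(X) = √(-61/5 + X) (V(X) = √(X - 61/5) = √(-61/5 + X))
A(-185) + ((10163 + 3985) + V(31)) = -185 + ((10163 + 3985) + √(-305 + 25*31)/5) = -185 + (14148 + √(-305 + 775)/5) = -185 + (14148 + √470/5) = 13963 + √470/5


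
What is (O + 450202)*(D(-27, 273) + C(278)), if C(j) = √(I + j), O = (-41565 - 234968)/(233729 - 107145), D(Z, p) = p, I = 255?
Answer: 15557749507755/126584 + 56988093435*√533/126584 ≈ 1.3330e+8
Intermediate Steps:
O = -276533/126584 ≈ -2.1846
C(j) = √(255 + j)
(O + 450202)*(D(-27, 273) + C(278)) = (-276533/126584 + 450202)*(273 + √(255 + 278)) = 56988093435*(273 + √533)/126584 = 15557749507755/126584 + 56988093435*√533/126584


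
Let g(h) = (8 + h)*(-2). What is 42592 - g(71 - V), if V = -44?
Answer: 42838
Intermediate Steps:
g(h) = -16 - 2*h
42592 - g(71 - V) = 42592 - (-16 - 2*(71 - 1*(-44))) = 42592 - (-16 - 2*(71 + 44)) = 42592 - (-16 - 2*115) = 42592 - (-16 - 230) = 42592 - 1*(-246) = 42592 + 246 = 42838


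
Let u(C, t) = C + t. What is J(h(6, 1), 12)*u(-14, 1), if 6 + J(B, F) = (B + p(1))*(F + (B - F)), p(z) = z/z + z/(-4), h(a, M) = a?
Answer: -897/2 ≈ -448.50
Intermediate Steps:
p(z) = 1 - z/4 (p(z) = 1 + z*(-¼) = 1 - z/4)
J(B, F) = -6 + B*(¾ + B) (J(B, F) = -6 + (B + (1 - ¼*1))*(F + (B - F)) = -6 + (B + (1 - ¼))*B = -6 + (B + ¾)*B = -6 + (¾ + B)*B = -6 + B*(¾ + B))
J(h(6, 1), 12)*u(-14, 1) = (-6 + 6² + (¾)*6)*(-14 + 1) = (-6 + 36 + 9/2)*(-13) = (69/2)*(-13) = -897/2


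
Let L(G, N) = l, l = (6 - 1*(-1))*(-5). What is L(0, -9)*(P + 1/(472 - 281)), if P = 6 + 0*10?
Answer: -40145/191 ≈ -210.18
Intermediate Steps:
l = -35 (l = (6 + 1)*(-5) = 7*(-5) = -35)
L(G, N) = -35
P = 6 (P = 6 + 0 = 6)
L(0, -9)*(P + 1/(472 - 281)) = -35*(6 + 1/(472 - 281)) = -35*(6 + 1/191) = -35*1147/191 = -40145/191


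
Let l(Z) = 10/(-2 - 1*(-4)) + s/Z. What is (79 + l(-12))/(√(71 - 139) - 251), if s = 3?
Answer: -84085/252276 - 335*I*√17/126138 ≈ -0.33331 - 0.01095*I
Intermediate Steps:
l(Z) = 5 + 3/Z (l(Z) = 10/(-2 - 1*(-4)) + 3/Z = 10/(-2 + 4) + 3/Z = 10/2 + 3/Z = 10*(½) + 3/Z = 5 + 3/Z)
(79 + l(-12))/(√(71 - 139) - 251) = (79 + (5 + 3/(-12)))/(√(71 - 139) - 251) = (79 + (5 + 3*(-1/12)))/(√(-68) - 251) = (79 + (5 - ¼))/(2*I*√17 - 251) = (79 + 19/4)/(-251 + 2*I*√17) = 335/(4*(-251 + 2*I*√17))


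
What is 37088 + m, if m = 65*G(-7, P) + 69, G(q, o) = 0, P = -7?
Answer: 37157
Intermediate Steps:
m = 69 (m = 65*0 + 69 = 0 + 69 = 69)
37088 + m = 37088 + 69 = 37157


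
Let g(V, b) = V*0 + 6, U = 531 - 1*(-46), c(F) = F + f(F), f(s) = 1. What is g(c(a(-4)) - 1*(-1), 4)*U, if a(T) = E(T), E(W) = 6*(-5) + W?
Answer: 3462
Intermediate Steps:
E(W) = -30 + W
a(T) = -30 + T
c(F) = 1 + F (c(F) = F + 1 = 1 + F)
U = 577 (U = 531 + 46 = 577)
g(V, b) = 6 (g(V, b) = 0 + 6 = 6)
g(c(a(-4)) - 1*(-1), 4)*U = 6*577 = 3462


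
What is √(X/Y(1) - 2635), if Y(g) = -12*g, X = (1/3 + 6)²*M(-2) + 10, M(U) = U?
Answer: I*√212961/9 ≈ 51.275*I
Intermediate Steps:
X = -632/9 (X = (1/3 + 6)²*(-2) + 10 = (⅓ + 6)²*(-2) + 10 = (19/3)²*(-2) + 10 = (361/9)*(-2) + 10 = -722/9 + 10 = -632/9 ≈ -70.222)
√(X/Y(1) - 2635) = √(-632/(9*((-12*1))) - 2635) = √(-632/9/(-12) - 2635) = √(-632/9*(-1/12) - 2635) = √(158/27 - 2635) = √(-70987/27) = I*√212961/9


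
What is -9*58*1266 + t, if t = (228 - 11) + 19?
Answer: -660616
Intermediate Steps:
t = 236 (t = 217 + 19 = 236)
-9*58*1266 + t = -9*58*1266 + 236 = -522*1266 + 236 = -660852 + 236 = -660616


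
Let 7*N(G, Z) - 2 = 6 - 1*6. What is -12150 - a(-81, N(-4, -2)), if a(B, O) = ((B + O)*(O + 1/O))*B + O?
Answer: -3616273/98 ≈ -36901.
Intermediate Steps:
N(G, Z) = 2/7 (N(G, Z) = 2/7 + (6 - 1*6)/7 = 2/7 + (6 - 6)/7 = 2/7 + (⅐)*0 = 2/7 + 0 = 2/7)
a(B, O) = O + B*(B + O)*(O + 1/O) (a(B, O) = B*(B + O)*(O + 1/O) + O = O + B*(B + O)*(O + 1/O))
-12150 - a(-81, N(-4, -2)) = -12150 - (-81 + 2/7 - 81*(2/7)² + (2/7)*(-81)² + (-81)²/(2/7)) = -12150 - (-81 + 2/7 - 81*4/49 + (2/7)*6561 + 6561*(7/2)) = -12150 - (-81 + 2/7 - 324/49 + 13122/7 + 45927/2) = -12150 - 1*2425573/98 = -12150 - 2425573/98 = -3616273/98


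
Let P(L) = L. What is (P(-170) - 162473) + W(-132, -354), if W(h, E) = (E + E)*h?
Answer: -69187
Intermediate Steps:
W(h, E) = 2*E*h (W(h, E) = (2*E)*h = 2*E*h)
(P(-170) - 162473) + W(-132, -354) = (-170 - 162473) + 2*(-354)*(-132) = -162643 + 93456 = -69187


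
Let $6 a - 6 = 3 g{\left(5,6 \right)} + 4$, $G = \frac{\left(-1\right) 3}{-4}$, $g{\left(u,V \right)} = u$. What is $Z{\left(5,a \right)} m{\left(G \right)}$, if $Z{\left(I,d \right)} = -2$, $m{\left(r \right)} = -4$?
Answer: $8$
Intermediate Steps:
$G = \frac{3}{4}$ ($G = \left(-3\right) \left(- \frac{1}{4}\right) = \frac{3}{4} \approx 0.75$)
$a = \frac{25}{6}$ ($a = 1 + \frac{3 \cdot 5 + 4}{6} = 1 + \frac{15 + 4}{6} = 1 + \frac{1}{6} \cdot 19 = 1 + \frac{19}{6} = \frac{25}{6} \approx 4.1667$)
$Z{\left(5,a \right)} m{\left(G \right)} = \left(-2\right) \left(-4\right) = 8$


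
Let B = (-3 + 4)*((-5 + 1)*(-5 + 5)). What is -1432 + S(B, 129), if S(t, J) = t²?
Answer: -1432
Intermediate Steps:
B = 0 (B = 1*(-4*0) = 1*0 = 0)
-1432 + S(B, 129) = -1432 + 0² = -1432 + 0 = -1432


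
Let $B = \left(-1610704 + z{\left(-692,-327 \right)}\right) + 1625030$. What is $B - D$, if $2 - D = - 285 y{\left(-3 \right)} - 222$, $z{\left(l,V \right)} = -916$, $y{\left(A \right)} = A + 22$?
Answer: $7771$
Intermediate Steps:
$y{\left(A \right)} = 22 + A$
$B = 13410$ ($B = \left(-1610704 - 916\right) + 1625030 = -1611620 + 1625030 = 13410$)
$D = 5639$ ($D = 2 - \left(- 285 \left(22 - 3\right) - 222\right) = 2 - \left(\left(-285\right) 19 - 222\right) = 2 - \left(-5415 - 222\right) = 2 - -5637 = 2 + 5637 = 5639$)
$B - D = 13410 - 5639 = 7771$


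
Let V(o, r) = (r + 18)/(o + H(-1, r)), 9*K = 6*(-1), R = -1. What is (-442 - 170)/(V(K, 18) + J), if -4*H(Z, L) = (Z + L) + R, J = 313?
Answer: -4284/2137 ≈ -2.0047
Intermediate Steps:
H(Z, L) = 1/4 - L/4 - Z/4 (H(Z, L) = -((Z + L) - 1)/4 = -((L + Z) - 1)/4 = -(-1 + L + Z)/4 = 1/4 - L/4 - Z/4)
K = -2/3 (K = (6*(-1))/9 = (1/9)*(-6) = -2/3 ≈ -0.66667)
V(o, r) = (18 + r)/(1/2 + o - r/4) (V(o, r) = (r + 18)/(o + (1/4 - r/4 - 1/4*(-1))) = (18 + r)/(o + (1/4 - r/4 + 1/4)) = (18 + r)/(o + (1/2 - r/4)) = (18 + r)/(1/2 + o - r/4))
(-442 - 170)/(V(K, 18) + J) = (-442 - 170)/(4*(18 + 18)/(2 - 1*18 + 4*(-2/3)) + 313) = -612/(4*36/(2 - 18 - 8/3) + 313) = -612/(4*36/(-56/3) + 313) = -612/(4*(-3/56)*36 + 313) = -612/(-54/7 + 313) = -612/2137/7 = -612*7/2137 = -4284/2137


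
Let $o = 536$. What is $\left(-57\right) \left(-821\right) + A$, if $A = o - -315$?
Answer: $47648$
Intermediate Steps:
$A = 851$ ($A = 536 - -315 = 536 + 315 = 851$)
$\left(-57\right) \left(-821\right) + A = \left(-57\right) \left(-821\right) + 851 = 46797 + 851 = 47648$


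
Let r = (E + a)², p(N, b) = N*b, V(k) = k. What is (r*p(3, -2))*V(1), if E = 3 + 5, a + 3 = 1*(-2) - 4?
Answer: -6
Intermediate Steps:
a = -9 (a = -3 + (1*(-2) - 4) = -3 + (-2 - 4) = -3 - 6 = -9)
E = 8
r = 1 (r = (8 - 9)² = (-1)² = 1)
(r*p(3, -2))*V(1) = (1*(3*(-2)))*1 = (1*(-6))*1 = -6*1 = -6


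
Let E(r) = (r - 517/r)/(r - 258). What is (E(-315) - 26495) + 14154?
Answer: -2227390087/180495 ≈ -12340.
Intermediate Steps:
E(r) = (r - 517/r)/(-258 + r)
(E(-315) - 26495) + 14154 = ((-517 + (-315)²)/((-315)*(-258 - 315)) - 26495) + 14154 = (-1/315*(-517 + 99225)/(-573) - 26495) + 14154 = (-1/315*(-1/573)*98708 - 26495) + 14154 = (98708/180495 - 26495) + 14154 = -4782116317/180495 + 14154 = -2227390087/180495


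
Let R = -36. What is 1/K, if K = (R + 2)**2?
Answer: 1/1156 ≈ 0.00086505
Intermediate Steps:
K = 1156 (K = (-36 + 2)**2 = (-34)**2 = 1156)
1/K = 1/1156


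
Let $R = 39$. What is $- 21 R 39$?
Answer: $-31941$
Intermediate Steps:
$- 21 R 39 = \left(-21\right) 39 \cdot 39 = \left(-819\right) 39 = -31941$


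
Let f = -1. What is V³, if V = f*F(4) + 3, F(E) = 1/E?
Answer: 1331/64 ≈ 20.797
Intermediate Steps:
V = 11/4 (V = -1/4 + 3 = -1*¼ + 3 = -¼ + 3 = 11/4 ≈ 2.7500)
V³ = (11/4)³ = 1331/64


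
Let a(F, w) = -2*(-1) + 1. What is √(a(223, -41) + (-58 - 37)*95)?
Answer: I*√9022 ≈ 94.984*I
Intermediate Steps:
a(F, w) = 3 (a(F, w) = 2 + 1 = 3)
√(a(223, -41) + (-58 - 37)*95) = √(3 + (-58 - 37)*95) = √(3 - 95*95) = √(3 - 9025) = √(-9022) = I*√9022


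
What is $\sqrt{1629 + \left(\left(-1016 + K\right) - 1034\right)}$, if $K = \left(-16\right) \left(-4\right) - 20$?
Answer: $i \sqrt{377} \approx 19.417 i$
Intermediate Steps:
$K = 44$ ($K = 64 - 20 = 44$)
$\sqrt{1629 + \left(\left(-1016 + K\right) - 1034\right)} = \sqrt{1629 + \left(\left(-1016 + 44\right) - 1034\right)} = \sqrt{1629 - 2006} = \sqrt{-377} = i \sqrt{377}$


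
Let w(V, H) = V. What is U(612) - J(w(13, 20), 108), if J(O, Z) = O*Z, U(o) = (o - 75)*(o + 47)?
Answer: 352479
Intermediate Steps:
U(o) = (-75 + o)*(47 + o)
U(612) - J(w(13, 20), 108) = (-3525 + 612² - 28*612) - 13*108 = (-3525 + 374544 - 17136) - 1*1404 = 353883 - 1404 = 352479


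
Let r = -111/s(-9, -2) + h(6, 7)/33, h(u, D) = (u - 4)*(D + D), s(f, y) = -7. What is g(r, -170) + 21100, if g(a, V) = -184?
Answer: 20916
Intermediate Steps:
h(u, D) = 2*D*(-4 + u) (h(u, D) = (-4 + u)*(2*D) = 2*D*(-4 + u))
r = 3859/231 (r = -111/(-7) + (2*7*(-4 + 6))/33 = -111*(-1/7) + (2*7*2)*(1/33) = 111/7 + 28*(1/33) = 111/7 + 28/33 = 3859/231 ≈ 16.706)
g(r, -170) + 21100 = -184 + 21100 = 20916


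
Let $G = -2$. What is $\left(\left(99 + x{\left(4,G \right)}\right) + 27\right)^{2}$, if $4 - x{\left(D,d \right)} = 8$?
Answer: $14884$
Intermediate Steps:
$x{\left(D,d \right)} = -4$ ($x{\left(D,d \right)} = 4 - 8 = -4$)
$\left(\left(99 + x{\left(4,G \right)}\right) + 27\right)^{2} = \left(\left(99 - 4\right) + 27\right)^{2} = \left(95 + 27\right)^{2} = 122^{2} = 14884$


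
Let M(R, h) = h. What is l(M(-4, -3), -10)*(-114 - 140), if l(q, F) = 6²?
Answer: -9144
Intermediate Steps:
l(q, F) = 36
l(M(-4, -3), -10)*(-114 - 140) = 36*(-114 - 140) = 36*(-254) = -9144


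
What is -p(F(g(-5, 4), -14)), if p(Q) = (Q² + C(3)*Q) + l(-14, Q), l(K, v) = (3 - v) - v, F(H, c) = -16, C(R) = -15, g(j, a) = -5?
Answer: -531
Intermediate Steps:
l(K, v) = 3 - 2*v
p(Q) = 3 + Q² - 17*Q (p(Q) = (Q² - 15*Q) + (3 - 2*Q) = 3 + Q² - 17*Q)
-p(F(g(-5, 4), -14)) = -(3 + (-16)² - 17*(-16)) = -(3 + 256 + 272) = -1*531 = -531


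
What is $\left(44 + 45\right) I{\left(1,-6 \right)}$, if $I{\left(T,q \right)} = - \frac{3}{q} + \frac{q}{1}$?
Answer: $- \frac{979}{2} \approx -489.5$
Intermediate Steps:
$I{\left(T,q \right)} = q - \frac{3}{q}$ ($I{\left(T,q \right)} = - \frac{3}{q} + q 1 = - \frac{3}{q} + q = q - \frac{3}{q}$)
$\left(44 + 45\right) I{\left(1,-6 \right)} = \left(44 + 45\right) \left(-6 - \frac{3}{-6}\right) = 89 \left(-6 - - \frac{1}{2}\right) = 89 \left(-6 + \frac{1}{2}\right) = 89 \left(- \frac{11}{2}\right) = - \frac{979}{2}$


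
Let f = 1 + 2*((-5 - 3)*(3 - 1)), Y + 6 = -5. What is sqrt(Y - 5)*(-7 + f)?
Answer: -152*I ≈ -152.0*I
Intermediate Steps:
Y = -11 (Y = -6 - 5 = -11)
f = -31 (f = 1 + 2*(-8*2) = 1 + 2*(-16) = 1 - 32 = -31)
sqrt(Y - 5)*(-7 + f) = sqrt(-11 - 5)*(-7 - 31) = sqrt(-16)*(-38) = (4*I)*(-38) = -152*I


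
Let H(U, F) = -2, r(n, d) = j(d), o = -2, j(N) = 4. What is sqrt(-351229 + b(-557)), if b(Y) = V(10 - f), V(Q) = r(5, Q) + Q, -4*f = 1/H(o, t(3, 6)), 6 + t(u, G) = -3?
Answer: I*sqrt(5619442)/4 ≈ 592.63*I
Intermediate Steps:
t(u, G) = -9 (t(u, G) = -6 - 3 = -9)
r(n, d) = 4
f = 1/8 (f = -1/4/(-2) = -1/4*(-1/2) = 1/8 ≈ 0.12500)
V(Q) = 4 + Q
b(Y) = 111/8 (b(Y) = 4 + (10 - 1*1/8) = 4 + (10 - 1/8) = 4 + 79/8 = 111/8)
sqrt(-351229 + b(-557)) = sqrt(-351229 + 111/8) = sqrt(-2809721/8) = I*sqrt(5619442)/4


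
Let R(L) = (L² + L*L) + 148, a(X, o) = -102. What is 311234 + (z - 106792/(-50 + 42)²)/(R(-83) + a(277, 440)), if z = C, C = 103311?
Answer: 34420803667/110592 ≈ 3.1124e+5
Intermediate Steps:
R(L) = 148 + 2*L² (R(L) = (L² + L²) + 148 = 2*L² + 148 = 148 + 2*L²)
z = 103311
311234 + (z - 106792/(-50 + 42)²)/(R(-83) + a(277, 440)) = 311234 + (103311 - 106792/(-50 + 42)²)/((148 + 2*(-83)²) - 102) = 311234 + (103311 - 106792/((-8)²))/((148 + 2*6889) - 102) = 311234 + (103311 - 106792/64)/((148 + 13778) - 102) = 311234 + (103311 - 106792*1/64)/(13926 - 102) = 311234 + (103311 - 13349/8)/13824 = 311234 + (813139/8)*(1/13824) = 311234 + 813139/110592 = 34420803667/110592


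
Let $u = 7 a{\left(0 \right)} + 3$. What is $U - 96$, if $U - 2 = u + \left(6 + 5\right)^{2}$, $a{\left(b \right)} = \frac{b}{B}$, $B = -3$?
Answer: $30$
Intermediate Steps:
$a{\left(b \right)} = - \frac{b}{3}$ ($a{\left(b \right)} = \frac{b}{-3} = b \left(- \frac{1}{3}\right) = - \frac{b}{3}$)
$u = 3$ ($u = 7 \left(\left(- \frac{1}{3}\right) 0\right) + 3 = 7 \cdot 0 + 3 = 0 + 3 = 3$)
$U = 126$ ($U = 2 + \left(3 + \left(6 + 5\right)^{2}\right) = 2 + \left(3 + 11^{2}\right) = 2 + \left(3 + 121\right) = 2 + 124 = 126$)
$U - 96 = 126 - 96 = 30$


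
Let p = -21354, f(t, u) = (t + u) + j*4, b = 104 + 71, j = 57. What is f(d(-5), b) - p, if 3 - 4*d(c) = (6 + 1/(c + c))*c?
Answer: 174121/8 ≈ 21765.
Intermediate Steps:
b = 175
d(c) = 3/4 - c*(6 + 1/(2*c))/4 (d(c) = 3/4 - (6 + 1/(c + c))*c/4 = 3/4 - (6 + 1/(2*c))*c/4 = 3/4 - c*(6 + 1/(2*c))/4)
f(t, u) = 228 + t + u (f(t, u) = (t + u) + 57*4 = (t + u) + 228 = 228 + t + u)
f(d(-5), b) - p = (228 + (5/8 - 3/2*(-5)) + 175) - 1*(-21354) = (228 + (5/8 + 15/2) + 175) + 21354 = (228 + 65/8 + 175) + 21354 = 3289/8 + 21354 = 174121/8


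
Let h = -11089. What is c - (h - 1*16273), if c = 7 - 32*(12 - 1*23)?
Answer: 27721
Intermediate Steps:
c = 359 (c = 7 - 32*(12 - 23) = 7 - 32*(-11) = 7 + 352 = 359)
c - (h - 1*16273) = 359 - (-11089 - 1*16273) = 359 - (-11089 - 16273) = 359 - 1*(-27362) = 359 + 27362 = 27721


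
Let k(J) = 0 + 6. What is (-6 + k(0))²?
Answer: 0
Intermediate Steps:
k(J) = 6
(-6 + k(0))² = (-6 + 6)² = 0² = 0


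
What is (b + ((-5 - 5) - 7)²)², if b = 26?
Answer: 99225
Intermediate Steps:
(b + ((-5 - 5) - 7)²)² = (26 + ((-5 - 5) - 7)²)² = (26 + (-10 - 7)²)² = (26 + (-17)²)² = (26 + 289)² = 315² = 99225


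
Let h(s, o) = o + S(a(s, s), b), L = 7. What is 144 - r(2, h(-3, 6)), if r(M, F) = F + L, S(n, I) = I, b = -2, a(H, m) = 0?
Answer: 133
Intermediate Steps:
h(s, o) = -2 + o (h(s, o) = o - 2 = -2 + o)
r(M, F) = 7 + F (r(M, F) = F + 7 = 7 + F)
144 - r(2, h(-3, 6)) = 144 - (7 + (-2 + 6)) = 144 - (7 + 4) = 144 - 1*11 = 144 - 11 = 133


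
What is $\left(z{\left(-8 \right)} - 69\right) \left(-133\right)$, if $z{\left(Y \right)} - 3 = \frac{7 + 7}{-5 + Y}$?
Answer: $\frac{115976}{13} \approx 8921.2$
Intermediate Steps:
$z{\left(Y \right)} = 3 + \frac{14}{-5 + Y}$ ($z{\left(Y \right)} = 3 + \frac{7 + 7}{-5 + Y} = 3 + \frac{14}{-5 + Y}$)
$\left(z{\left(-8 \right)} - 69\right) \left(-133\right) = \left(\frac{-1 + 3 \left(-8\right)}{-5 - 8} - 69\right) \left(-133\right) = \left(\frac{-1 - 24}{-13} - 69\right) \left(-133\right) = \left(\left(- \frac{1}{13}\right) \left(-25\right) - 69\right) \left(-133\right) = \left(\frac{25}{13} - 69\right) \left(-133\right) = \left(- \frac{872}{13}\right) \left(-133\right) = \frac{115976}{13}$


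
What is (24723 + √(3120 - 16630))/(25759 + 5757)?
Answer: 24723/31516 + I*√13510/31516 ≈ 0.78446 + 0.003688*I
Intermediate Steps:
(24723 + √(3120 - 16630))/(25759 + 5757) = (24723 + √(-13510))/31516 = (24723 + I*√13510)*(1/31516) = 24723/31516 + I*√13510/31516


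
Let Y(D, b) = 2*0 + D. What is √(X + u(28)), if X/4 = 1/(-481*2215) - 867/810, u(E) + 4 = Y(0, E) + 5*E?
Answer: √12110705901648510/9588735 ≈ 11.477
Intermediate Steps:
Y(D, b) = D (Y(D, b) = 0 + D = D)
u(E) = -4 + 5*E (u(E) = -4 + (0 + 5*E) = -4 + 5*E)
X = -123162082/28766205 (X = 4*(1/(-481*2215) - 867/810) = 4*(-1/481*1/2215 - 867*1/810) = 4*(-1/1065415 - 289/270) = 4*(-61581041/57532410) = -123162082/28766205 ≈ -4.2815)
√(X + u(28)) = √(-123162082/28766205 + (-4 + 5*28)) = √(-123162082/28766205 + (-4 + 140)) = √(-123162082/28766205 + 136) = √(3789041798/28766205) = √12110705901648510/9588735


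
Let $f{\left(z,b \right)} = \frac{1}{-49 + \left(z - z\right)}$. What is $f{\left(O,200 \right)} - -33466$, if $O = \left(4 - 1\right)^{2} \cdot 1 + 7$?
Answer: $\frac{1639833}{49} \approx 33466.0$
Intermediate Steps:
$O = 16$ ($O = 3^{2} \cdot 1 + 7 = 9 \cdot 1 + 7 = 9 + 7 = 16$)
$f{\left(z,b \right)} = - \frac{1}{49}$ ($f{\left(z,b \right)} = \frac{1}{-49 + 0} = \frac{1}{-49} = - \frac{1}{49}$)
$f{\left(O,200 \right)} - -33466 = - \frac{1}{49} - -33466 = - \frac{1}{49} + 33466 = \frac{1639833}{49}$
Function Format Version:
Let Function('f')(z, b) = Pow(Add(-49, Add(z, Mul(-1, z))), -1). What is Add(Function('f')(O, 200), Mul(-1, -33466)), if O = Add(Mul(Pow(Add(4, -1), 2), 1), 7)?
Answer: Rational(1639833, 49) ≈ 33466.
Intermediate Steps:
O = 16 (O = Add(Mul(Pow(3, 2), 1), 7) = Add(Mul(9, 1), 7) = Add(9, 7) = 16)
Function('f')(z, b) = Rational(-1, 49) (Function('f')(z, b) = Pow(Add(-49, 0), -1) = Pow(-49, -1) = Rational(-1, 49))
Add(Function('f')(O, 200), Mul(-1, -33466)) = Add(Rational(-1, 49), Mul(-1, -33466)) = Add(Rational(-1, 49), 33466) = Rational(1639833, 49)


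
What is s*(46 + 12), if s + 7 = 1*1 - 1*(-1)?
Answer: -290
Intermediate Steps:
s = -5 (s = -7 + (1*1 - 1*(-1)) = -7 + (1 + 1) = -7 + 2 = -5)
s*(46 + 12) = -5*(46 + 12) = -5*58 = -290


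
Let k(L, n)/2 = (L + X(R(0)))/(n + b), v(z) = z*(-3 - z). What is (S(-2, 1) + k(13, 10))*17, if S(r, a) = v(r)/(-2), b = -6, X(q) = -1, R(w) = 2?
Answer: 85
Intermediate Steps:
k(L, n) = 2*(-1 + L)/(-6 + n) (k(L, n) = 2*((L - 1)/(n - 6)) = 2*((-1 + L)/(-6 + n)) = 2*(-1 + L)/(-6 + n))
S(r, a) = r*(3 + r)/2 (S(r, a) = -r*(3 + r)/(-2) = -r*(3 + r)*(-1/2) = r*(3 + r)/2)
(S(-2, 1) + k(13, 10))*17 = ((1/2)*(-2)*(3 - 2) + 2*(-1 + 13)/(-6 + 10))*17 = ((1/2)*(-2)*1 + 2*12/4)*17 = (-1 + 2*(1/4)*12)*17 = (-1 + 6)*17 = 5*17 = 85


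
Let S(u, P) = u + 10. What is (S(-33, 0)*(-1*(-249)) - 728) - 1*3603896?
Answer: -3610351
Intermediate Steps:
S(u, P) = 10 + u
(S(-33, 0)*(-1*(-249)) - 728) - 1*3603896 = ((10 - 33)*(-1*(-249)) - 728) - 1*3603896 = (-23*249 - 728) - 3603896 = (-5727 - 728) - 3603896 = -6455 - 3603896 = -3610351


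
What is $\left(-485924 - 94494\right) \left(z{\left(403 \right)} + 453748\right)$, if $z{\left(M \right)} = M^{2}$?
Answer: $-357628613626$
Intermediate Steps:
$\left(-485924 - 94494\right) \left(z{\left(403 \right)} + 453748\right) = \left(-485924 - 94494\right) \left(403^{2} + 453748\right) = - 580418 \left(162409 + 453748\right) = \left(-580418\right) 616157 = -357628613626$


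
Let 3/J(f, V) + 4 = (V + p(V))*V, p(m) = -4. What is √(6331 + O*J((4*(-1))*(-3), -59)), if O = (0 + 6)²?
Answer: √87281903143/3713 ≈ 79.568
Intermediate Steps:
J(f, V) = 3/(-4 + V*(-4 + V)) (J(f, V) = 3/(-4 + (V - 4)*V) = 3/(-4 + (-4 + V)*V) = 3/(-4 + V*(-4 + V)))
O = 36 (O = 6² = 36)
√(6331 + O*J((4*(-1))*(-3), -59)) = √(6331 + 36*(3/(-4 + (-59)² - 4*(-59)))) = √(6331 + 36*(3/(-4 + 3481 + 236))) = √(6331 + 36*(3/3713)) = √(6331 + 108/3713) = √(23507111/3713) = √87281903143/3713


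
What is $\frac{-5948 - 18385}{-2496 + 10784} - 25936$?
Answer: $- \frac{214981901}{8288} \approx -25939.0$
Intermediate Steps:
$\frac{-5948 - 18385}{-2496 + 10784} - 25936 = - \frac{24333}{8288} - 25936 = - \frac{214981901}{8288}$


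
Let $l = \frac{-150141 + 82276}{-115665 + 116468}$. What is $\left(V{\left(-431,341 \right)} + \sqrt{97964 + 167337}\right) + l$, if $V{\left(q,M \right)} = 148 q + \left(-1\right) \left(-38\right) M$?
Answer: $- \frac{40884355}{803} + \sqrt{265301} \approx -50399.0$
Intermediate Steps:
$V{\left(q,M \right)} = 38 M + 148 q$ ($V{\left(q,M \right)} = 148 q + 38 M = 38 M + 148 q$)
$l = - \frac{67865}{803} \approx -84.514$
$\left(V{\left(-431,341 \right)} + \sqrt{97964 + 167337}\right) + l = \left(\left(38 \cdot 341 + 148 \left(-431\right)\right) + \sqrt{97964 + 167337}\right) - \frac{67865}{803} = \left(\left(12958 - 63788\right) + \sqrt{265301}\right) - \frac{67865}{803} = \left(-50830 + \sqrt{265301}\right) - \frac{67865}{803} = - \frac{40884355}{803} + \sqrt{265301}$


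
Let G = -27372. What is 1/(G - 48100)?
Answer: -1/75472 ≈ -1.3250e-5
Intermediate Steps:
1/(G - 48100) = 1/(-27372 - 48100) = 1/(-75472) = -1/75472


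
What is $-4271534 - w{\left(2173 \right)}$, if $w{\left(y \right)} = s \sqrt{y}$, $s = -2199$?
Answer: $-4271534 + 2199 \sqrt{2173} \approx -4.169 \cdot 10^{6}$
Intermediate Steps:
$w{\left(y \right)} = - 2199 \sqrt{y}$
$-4271534 - w{\left(2173 \right)} = -4271534 - - 2199 \sqrt{2173} = -4271534 + 2199 \sqrt{2173}$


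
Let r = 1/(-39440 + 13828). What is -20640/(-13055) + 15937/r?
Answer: -1065753913156/2611 ≈ -4.0818e+8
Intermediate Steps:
r = -1/25612 (r = 1/(-25612) = -1/25612 ≈ -3.9044e-5)
-20640/(-13055) + 15937/r = -20640/(-13055) + 15937/(-1/25612) = -20640*(-1/13055) + 15937*(-25612) = 4128/2611 - 408178444 = -1065753913156/2611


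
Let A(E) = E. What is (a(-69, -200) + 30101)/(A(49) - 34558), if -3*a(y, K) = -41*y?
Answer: -29158/34509 ≈ -0.84494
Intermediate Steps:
a(y, K) = 41*y/3 (a(y, K) = -(-41)*y/3 = 41*y/3)
(a(-69, -200) + 30101)/(A(49) - 34558) = ((41/3)*(-69) + 30101)/(49 - 34558) = (-943 + 30101)/(-34509) = 29158*(-1/34509) = -29158/34509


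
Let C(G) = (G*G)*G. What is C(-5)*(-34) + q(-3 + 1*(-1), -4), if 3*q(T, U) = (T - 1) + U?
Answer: 4247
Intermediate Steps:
C(G) = G³ (C(G) = G²*G = G³)
q(T, U) = -⅓ + T/3 + U/3 (q(T, U) = ((T - 1) + U)/3 = ((-1 + T) + U)/3 = (-1 + T + U)/3 = -⅓ + T/3 + U/3)
C(-5)*(-34) + q(-3 + 1*(-1), -4) = (-5)³*(-34) + (-⅓ + (-3 + 1*(-1))/3 + (⅓)*(-4)) = -125*(-34) + (-⅓ + (-3 - 1)/3 - 4/3) = 4250 + (-⅓ + (⅓)*(-4) - 4/3) = 4250 + (-⅓ - 4/3 - 4/3) = 4250 - 3 = 4247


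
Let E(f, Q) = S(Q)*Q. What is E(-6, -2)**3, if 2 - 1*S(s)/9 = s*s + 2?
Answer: 373248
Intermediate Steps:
S(s) = -9*s**2 (S(s) = 18 - 9*(s*s + 2) = 18 - 9*(s**2 + 2) = 18 - 9*(2 + s**2) = 18 + (-18 - 9*s**2) = -9*s**2)
E(f, Q) = -9*Q**3 (E(f, Q) = (-9*Q**2)*Q = -9*Q**3)
E(-6, -2)**3 = (-9*(-2)**3)**3 = (-9*(-8))**3 = 72**3 = 373248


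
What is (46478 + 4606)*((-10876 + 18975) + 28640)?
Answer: 1876775076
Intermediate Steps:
(46478 + 4606)*((-10876 + 18975) + 28640) = 51084*(8099 + 28640) = 51084*36739 = 1876775076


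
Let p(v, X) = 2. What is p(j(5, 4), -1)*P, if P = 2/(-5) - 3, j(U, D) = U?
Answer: -34/5 ≈ -6.8000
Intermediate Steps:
P = -17/5 (P = -1/5*2 - 3 = -2/5 - 3 = -17/5 ≈ -3.4000)
p(j(5, 4), -1)*P = 2*(-17/5) = -34/5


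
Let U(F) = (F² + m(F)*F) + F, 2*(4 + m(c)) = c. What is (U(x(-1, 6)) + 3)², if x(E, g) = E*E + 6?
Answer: 12321/4 ≈ 3080.3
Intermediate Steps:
x(E, g) = 6 + E² (x(E, g) = E² + 6 = 6 + E²)
m(c) = -4 + c/2
U(F) = F + F² + F*(-4 + F/2) (U(F) = (F² + (-4 + F/2)*F) + F = (F² + F*(-4 + F/2)) + F = F + F² + F*(-4 + F/2))
(U(x(-1, 6)) + 3)² = (3*(6 + (-1)²)*(-2 + (6 + (-1)²))/2 + 3)² = (3*(6 + 1)*(-2 + (6 + 1))/2 + 3)² = ((3/2)*7*(-2 + 7) + 3)² = ((3/2)*7*5 + 3)² = (105/2 + 3)² = (111/2)² = 12321/4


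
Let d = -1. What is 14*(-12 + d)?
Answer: -182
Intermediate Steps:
14*(-12 + d) = 14*(-12 - 1) = 14*(-13) = -182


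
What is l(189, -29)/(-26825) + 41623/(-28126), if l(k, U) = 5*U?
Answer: -7672129/5203310 ≈ -1.4745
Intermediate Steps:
l(189, -29)/(-26825) + 41623/(-28126) = (5*(-29))/(-26825) + 41623/(-28126) = -145*(-1/26825) + 41623*(-1/28126) = 1/185 - 41623/28126 = -7672129/5203310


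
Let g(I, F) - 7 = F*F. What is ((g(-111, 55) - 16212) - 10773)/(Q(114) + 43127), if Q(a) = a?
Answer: -23953/43241 ≈ -0.55394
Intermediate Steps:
g(I, F) = 7 + F² (g(I, F) = 7 + F*F = 7 + F²)
((g(-111, 55) - 16212) - 10773)/(Q(114) + 43127) = (((7 + 55²) - 16212) - 10773)/(114 + 43127) = (((7 + 3025) - 16212) - 10773)/43241 = ((3032 - 16212) - 10773)*(1/43241) = (-13180 - 10773)*(1/43241) = -23953*1/43241 = -23953/43241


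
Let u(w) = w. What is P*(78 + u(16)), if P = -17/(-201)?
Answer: 1598/201 ≈ 7.9502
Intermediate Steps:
P = 17/201 (P = -17*(-1/201) = 17/201 ≈ 0.084577)
P*(78 + u(16)) = 17*(78 + 16)/201 = (17/201)*94 = 1598/201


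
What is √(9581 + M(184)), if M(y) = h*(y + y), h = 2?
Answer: √10317 ≈ 101.57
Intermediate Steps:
M(y) = 4*y (M(y) = 2*(y + y) = 2*(2*y) = 4*y)
√(9581 + M(184)) = √(9581 + 4*184) = √(9581 + 736) = √10317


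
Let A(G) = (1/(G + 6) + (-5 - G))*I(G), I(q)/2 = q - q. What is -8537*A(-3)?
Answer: 0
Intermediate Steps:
I(q) = 0 (I(q) = 2*(q - q) = 2*0 = 0)
A(G) = 0 (A(G) = (1/(G + 6) + (-5 - G))*0 = (1/(6 + G) + (-5 - G))*0 = (-5 + 1/(6 + G) - G)*0 = 0)
-8537*A(-3) = -8537*0 = 0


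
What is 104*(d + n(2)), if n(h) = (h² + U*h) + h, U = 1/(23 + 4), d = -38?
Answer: -89648/27 ≈ -3320.3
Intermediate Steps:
U = 1/27 ≈ 0.037037
n(h) = h² + 28*h/27 (n(h) = (h² + h/27) + h = h² + 28*h/27)
104*(d + n(2)) = 104*(-38 + (1/27)*2*(28 + 27*2)) = 104*(-38 + (1/27)*2*(28 + 54)) = 104*(-38 + (1/27)*2*82) = 104*(-38 + 164/27) = 104*(-862/27) = -89648/27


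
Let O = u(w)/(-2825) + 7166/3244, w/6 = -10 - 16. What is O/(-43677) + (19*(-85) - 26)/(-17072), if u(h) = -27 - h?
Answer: 164125795910743/1708348651534800 ≈ 0.096073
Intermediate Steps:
w = -156 (w = 6*(-10 - 16) = 6*(-26) = -156)
O = 9912737/4582150 (O = (-27 - 1*(-156))/(-2825) + 7166/3244 = (-27 + 156)*(-1/2825) + 7166*(1/3244) = 129*(-1/2825) + 3583/1622 = -129/2825 + 3583/1622 = 9912737/4582150 ≈ 2.1633)
O/(-43677) + (19*(-85) - 26)/(-17072) = (9912737/4582150)/(-43677) + (19*(-85) - 26)/(-17072) = (9912737/4582150)*(-1/43677) + (-1615 - 26)*(-1/17072) = -9912737/200134565550 - 1641*(-1/17072) = -9912737/200134565550 + 1641/17072 = 164125795910743/1708348651534800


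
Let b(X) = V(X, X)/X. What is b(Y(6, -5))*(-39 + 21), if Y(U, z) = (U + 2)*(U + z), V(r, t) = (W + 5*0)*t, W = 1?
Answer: -18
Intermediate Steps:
V(r, t) = t (V(r, t) = (1 + 5*0)*t = (1 + 0)*t = 1*t = t)
Y(U, z) = (2 + U)*(U + z)
b(X) = 1 (b(X) = X/X = 1)
b(Y(6, -5))*(-39 + 21) = 1*(-39 + 21) = 1*(-18) = -18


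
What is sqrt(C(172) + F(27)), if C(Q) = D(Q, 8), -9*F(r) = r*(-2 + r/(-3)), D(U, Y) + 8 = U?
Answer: sqrt(197) ≈ 14.036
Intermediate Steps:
D(U, Y) = -8 + U
F(r) = -r*(-2 - r/3)/9 (F(r) = -r*(-2 + r/(-3))/9 = -r*(-2 + r*(-1/3))/9 = -r*(-2 - r/3)/9)
C(Q) = -8 + Q
sqrt(C(172) + F(27)) = sqrt((-8 + 172) + (1/27)*27*(6 + 27)) = sqrt(164 + (1/27)*27*33) = sqrt(164 + 33) = sqrt(197)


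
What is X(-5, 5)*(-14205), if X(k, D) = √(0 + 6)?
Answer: -14205*√6 ≈ -34795.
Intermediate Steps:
X(k, D) = √6
X(-5, 5)*(-14205) = √6*(-14205) = -14205*√6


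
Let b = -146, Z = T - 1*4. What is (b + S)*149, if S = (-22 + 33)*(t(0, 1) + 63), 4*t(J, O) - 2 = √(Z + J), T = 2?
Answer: 164645/2 + 1639*I*√2/4 ≈ 82323.0 + 579.47*I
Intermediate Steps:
Z = -2 (Z = 2 - 1*4 = 2 - 4 = -2)
t(J, O) = ½ + √(-2 + J)/4
S = 1397/2 + 11*I*√2/4 (S = (-22 + 33)*((½ + √(-2 + 0)/4) + 63) = 11*((½ + √(-2)/4) + 63) = 11*((½ + (I*√2)/4) + 63) = 11*((½ + I*√2/4) + 63) = 11*(127/2 + I*√2/4) = 1397/2 + 11*I*√2/4 ≈ 698.5 + 3.8891*I)
(b + S)*149 = (-146 + (1397/2 + 11*I*√2/4))*149 = (1105/2 + 11*I*√2/4)*149 = 164645/2 + 1639*I*√2/4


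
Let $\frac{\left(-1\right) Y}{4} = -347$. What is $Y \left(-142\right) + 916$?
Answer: $-196180$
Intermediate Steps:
$Y = 1388$ ($Y = \left(-4\right) \left(-347\right) = 1388$)
$Y \left(-142\right) + 916 = 1388 \left(-142\right) + 916 = -197096 + 916 = -196180$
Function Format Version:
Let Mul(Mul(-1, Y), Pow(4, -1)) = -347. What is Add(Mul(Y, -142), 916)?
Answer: -196180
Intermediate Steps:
Y = 1388 (Y = Mul(-4, -347) = 1388)
Add(Mul(Y, -142), 916) = Add(Mul(1388, -142), 916) = Add(-197096, 916) = -196180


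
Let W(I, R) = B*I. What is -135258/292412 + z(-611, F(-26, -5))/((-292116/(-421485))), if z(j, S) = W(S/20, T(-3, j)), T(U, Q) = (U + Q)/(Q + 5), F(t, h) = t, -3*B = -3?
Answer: -33288746549/14236370632 ≈ -2.3383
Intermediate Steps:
B = 1 (B = -⅓*(-3) = 1)
T(U, Q) = (Q + U)/(5 + Q)
W(I, R) = I (W(I, R) = 1*I = I)
z(j, S) = S/20
-135258/292412 + z(-611, F(-26, -5))/((-292116/(-421485))) = -135258/292412 + ((1/20)*(-26))/((-292116/(-421485))) = -135258*1/292412 - 13/(10*((-292116*(-1/421485)))) = -67629/146206 - 13/(10*97372/140495) = -67629/146206 - 13/10*140495/97372 = -67629/146206 - 365287/194744 = -33288746549/14236370632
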